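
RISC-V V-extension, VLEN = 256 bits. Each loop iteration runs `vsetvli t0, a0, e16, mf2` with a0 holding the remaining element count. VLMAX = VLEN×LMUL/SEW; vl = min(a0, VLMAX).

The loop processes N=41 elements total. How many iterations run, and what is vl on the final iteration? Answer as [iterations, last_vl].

VLMAX = VLEN×LMUL/SEW = 256×1/2/16 = 8
N=41: ⌈41/8⌉ = 6 iters; last vl = 41 − 5×8 = 1

[iterations, last_vl] = [6, 1]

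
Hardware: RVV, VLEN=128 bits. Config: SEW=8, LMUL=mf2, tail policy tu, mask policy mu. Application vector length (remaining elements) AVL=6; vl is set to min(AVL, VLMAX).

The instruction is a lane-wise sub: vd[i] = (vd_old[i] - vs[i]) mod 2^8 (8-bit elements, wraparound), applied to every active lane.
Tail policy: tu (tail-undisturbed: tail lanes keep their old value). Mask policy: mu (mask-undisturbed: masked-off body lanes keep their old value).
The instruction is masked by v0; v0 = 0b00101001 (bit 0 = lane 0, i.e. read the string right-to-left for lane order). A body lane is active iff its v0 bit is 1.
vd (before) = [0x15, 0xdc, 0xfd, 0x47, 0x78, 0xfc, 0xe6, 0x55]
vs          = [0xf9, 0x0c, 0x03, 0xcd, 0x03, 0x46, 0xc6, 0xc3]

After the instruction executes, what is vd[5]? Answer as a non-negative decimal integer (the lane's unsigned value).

lanes per group: 128·1/2/8 = 8
vl = min(AVL, VLMAX) = min(6, 8) = 6
[0] sub(0x15,0xf9) = 0x1c
[1] mask-off/keep = 0xdc
[2] mask-off/keep = 0xfd
[3] sub(0x47,0xcd) = 0x7a
[4] mask-off/keep = 0x78
[5] sub(0xfc,0x46) = 0xb6
[6] tail/keep = 0xe6
[7] tail/keep = 0x55

vd[5] = 182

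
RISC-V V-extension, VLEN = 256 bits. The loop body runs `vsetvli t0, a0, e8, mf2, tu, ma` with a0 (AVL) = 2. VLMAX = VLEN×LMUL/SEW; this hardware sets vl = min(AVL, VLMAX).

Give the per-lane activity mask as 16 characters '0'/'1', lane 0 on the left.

VLMAX = VLEN×LMUL/SEW = 256×1/2/8 = 16
vl ← min(2, 16) = 2
bits (lane 0 leftmost): 1100000000000000

predicate = 1100000000000000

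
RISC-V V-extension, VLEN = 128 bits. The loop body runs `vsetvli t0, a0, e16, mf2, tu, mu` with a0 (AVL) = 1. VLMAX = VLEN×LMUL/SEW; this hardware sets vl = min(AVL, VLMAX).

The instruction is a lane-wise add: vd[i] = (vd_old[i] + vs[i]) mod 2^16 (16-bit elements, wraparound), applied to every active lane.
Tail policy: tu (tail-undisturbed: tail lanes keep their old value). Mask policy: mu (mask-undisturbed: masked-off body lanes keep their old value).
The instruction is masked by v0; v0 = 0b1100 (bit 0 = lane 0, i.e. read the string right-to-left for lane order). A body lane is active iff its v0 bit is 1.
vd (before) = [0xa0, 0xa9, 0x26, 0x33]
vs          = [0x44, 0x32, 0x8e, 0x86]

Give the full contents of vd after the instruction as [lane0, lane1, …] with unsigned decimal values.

vd = [160, 169, 38, 51]

lanes per group: 128·1/2/16 = 4
vl = min(AVL, VLMAX) = min(1, 4) = 1
lane  0: mask-off/keep ⇒ 0xa0
lane  1: tail/keep ⇒ 0xa9
lane  2: tail/keep ⇒ 0x26
lane  3: tail/keep ⇒ 0x33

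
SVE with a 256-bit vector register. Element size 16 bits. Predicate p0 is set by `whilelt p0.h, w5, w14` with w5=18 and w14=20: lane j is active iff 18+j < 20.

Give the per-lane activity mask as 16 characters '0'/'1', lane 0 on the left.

register lanes = 256/16 = 16
active while 18+j < 20, i.e. j ∈ [0,2) capped at 16 ⇒ 2
bits (lane 0 leftmost): 1100000000000000

predicate = 1100000000000000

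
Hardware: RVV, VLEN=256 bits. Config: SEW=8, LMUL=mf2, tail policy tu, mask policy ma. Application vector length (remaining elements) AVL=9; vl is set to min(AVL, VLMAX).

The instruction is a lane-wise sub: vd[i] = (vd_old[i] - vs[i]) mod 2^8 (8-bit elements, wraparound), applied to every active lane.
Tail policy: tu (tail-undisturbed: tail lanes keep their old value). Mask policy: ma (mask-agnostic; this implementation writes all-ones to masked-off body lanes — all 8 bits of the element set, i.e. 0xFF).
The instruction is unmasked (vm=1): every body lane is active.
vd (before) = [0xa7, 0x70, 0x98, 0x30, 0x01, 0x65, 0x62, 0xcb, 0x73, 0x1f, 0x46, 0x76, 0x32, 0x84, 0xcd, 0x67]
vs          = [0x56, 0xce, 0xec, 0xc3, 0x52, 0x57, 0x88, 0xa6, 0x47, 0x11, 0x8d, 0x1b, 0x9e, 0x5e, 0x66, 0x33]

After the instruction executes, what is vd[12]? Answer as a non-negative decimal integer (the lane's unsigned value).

vd[12] = 50

VLMAX = VLEN×LMUL/SEW = 256×1/2/8 = 16
AVL=9 ≤ VLMAX=16, so vl = 9
vd[0] sub(0xa7,0x56) -> 0x51
vd[1] sub(0x70,0xce) -> 0xa2
vd[2] sub(0x98,0xec) -> 0xac
vd[3] sub(0x30,0xc3) -> 0x6d
vd[4] sub(0x01,0x52) -> 0xaf
vd[5] sub(0x65,0x57) -> 0x0e
vd[6] sub(0x62,0x88) -> 0xda
vd[7] sub(0xcb,0xa6) -> 0x25
vd[8] sub(0x73,0x47) -> 0x2c
vd[9] tail/keep -> 0x1f
vd[10] tail/keep -> 0x46
vd[11] tail/keep -> 0x76
vd[12] tail/keep -> 0x32
vd[13] tail/keep -> 0x84
vd[14] tail/keep -> 0xcd
vd[15] tail/keep -> 0x67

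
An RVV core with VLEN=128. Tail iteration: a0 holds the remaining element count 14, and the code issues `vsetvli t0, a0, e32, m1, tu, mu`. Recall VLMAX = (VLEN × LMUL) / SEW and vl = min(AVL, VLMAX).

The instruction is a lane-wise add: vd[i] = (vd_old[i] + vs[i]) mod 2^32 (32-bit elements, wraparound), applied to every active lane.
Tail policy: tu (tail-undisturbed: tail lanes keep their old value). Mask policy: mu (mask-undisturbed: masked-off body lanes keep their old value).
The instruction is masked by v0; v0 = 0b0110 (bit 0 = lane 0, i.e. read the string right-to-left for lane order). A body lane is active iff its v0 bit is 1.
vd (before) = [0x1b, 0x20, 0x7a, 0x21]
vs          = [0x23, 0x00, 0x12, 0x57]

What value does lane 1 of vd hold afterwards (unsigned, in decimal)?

VLMAX = (128 × 1) / 32 = 4 lanes
AVL=14 > VLMAX=4, so vl = 4
vd[0] mask-off/keep -> 0x1b
vd[1] add(0x20,0x00) -> 0x20
vd[2] add(0x7a,0x12) -> 0x8c
vd[3] mask-off/keep -> 0x21

vd[1] = 32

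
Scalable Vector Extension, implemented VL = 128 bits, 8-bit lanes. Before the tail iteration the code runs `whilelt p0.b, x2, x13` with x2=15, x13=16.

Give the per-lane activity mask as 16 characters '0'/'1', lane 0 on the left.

lane count: 128 div 8 = 16
active while 15+j < 16, i.e. j ∈ [0,1) capped at 16 ⇒ 1
bits (lane 0 leftmost): 1000000000000000

predicate = 1000000000000000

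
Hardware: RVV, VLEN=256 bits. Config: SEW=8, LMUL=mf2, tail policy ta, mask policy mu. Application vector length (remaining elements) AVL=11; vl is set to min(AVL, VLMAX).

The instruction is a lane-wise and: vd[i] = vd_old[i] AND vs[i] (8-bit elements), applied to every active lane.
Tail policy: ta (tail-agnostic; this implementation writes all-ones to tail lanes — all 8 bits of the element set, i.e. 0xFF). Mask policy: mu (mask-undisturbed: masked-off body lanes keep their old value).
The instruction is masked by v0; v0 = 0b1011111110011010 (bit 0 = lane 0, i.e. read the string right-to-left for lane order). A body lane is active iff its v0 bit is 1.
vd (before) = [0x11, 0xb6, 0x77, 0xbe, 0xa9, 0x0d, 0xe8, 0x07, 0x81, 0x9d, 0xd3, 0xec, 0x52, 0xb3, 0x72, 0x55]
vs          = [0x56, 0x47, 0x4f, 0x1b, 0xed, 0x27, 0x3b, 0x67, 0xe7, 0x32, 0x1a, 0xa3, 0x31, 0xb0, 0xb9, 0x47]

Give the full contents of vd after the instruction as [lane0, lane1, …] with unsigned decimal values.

vd = [17, 6, 119, 26, 169, 13, 232, 7, 129, 16, 18, 255, 255, 255, 255, 255]

VLMAX = (256 × 1/2) / 8 = 16 lanes
vl = min(AVL, VLMAX) = min(11, 16) = 11
vd[0] mask-off/keep -> 0x11
vd[1] and(0xb6,0x47) -> 0x06
vd[2] mask-off/keep -> 0x77
vd[3] and(0xbe,0x1b) -> 0x1a
vd[4] and(0xa9,0xed) -> 0xa9
vd[5] mask-off/keep -> 0x0d
vd[6] mask-off/keep -> 0xe8
vd[7] and(0x07,0x67) -> 0x07
vd[8] and(0x81,0xe7) -> 0x81
vd[9] and(0x9d,0x32) -> 0x10
vd[10] and(0xd3,0x1a) -> 0x12
vd[11] tail/ones -> 0xff
vd[12] tail/ones -> 0xff
vd[13] tail/ones -> 0xff
vd[14] tail/ones -> 0xff
vd[15] tail/ones -> 0xff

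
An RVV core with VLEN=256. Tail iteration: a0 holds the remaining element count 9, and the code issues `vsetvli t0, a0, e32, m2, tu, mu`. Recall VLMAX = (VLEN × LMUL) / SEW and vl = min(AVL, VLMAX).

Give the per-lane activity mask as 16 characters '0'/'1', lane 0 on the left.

predicate = 1111111110000000

VLMAX = (256 × 2) / 32 = 16 lanes
vl ← min(9, 16) = 9
bits (lane 0 leftmost): 1111111110000000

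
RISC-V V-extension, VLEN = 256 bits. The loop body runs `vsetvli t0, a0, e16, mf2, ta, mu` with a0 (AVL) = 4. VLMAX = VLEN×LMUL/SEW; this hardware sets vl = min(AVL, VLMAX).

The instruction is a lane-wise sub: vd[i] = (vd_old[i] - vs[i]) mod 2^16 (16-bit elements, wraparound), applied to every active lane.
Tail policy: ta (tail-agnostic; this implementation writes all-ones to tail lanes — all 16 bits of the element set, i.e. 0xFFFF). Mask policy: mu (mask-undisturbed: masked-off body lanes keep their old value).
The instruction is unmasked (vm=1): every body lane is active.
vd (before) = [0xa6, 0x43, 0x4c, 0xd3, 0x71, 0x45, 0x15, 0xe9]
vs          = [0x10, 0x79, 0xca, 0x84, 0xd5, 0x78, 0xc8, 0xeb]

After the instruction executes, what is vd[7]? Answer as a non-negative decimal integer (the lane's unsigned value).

VLMAX = (256 × 1/2) / 16 = 8 lanes
vl ← min(4, 8) = 4
lane  0: sub(0xa6,0x10) ⇒ 0x96
lane  1: sub(0x43,0x79) ⇒ 0xffca
lane  2: sub(0x4c,0xca) ⇒ 0xff82
lane  3: sub(0xd3,0x84) ⇒ 0x4f
lane  4: tail/ones ⇒ 0xffff
lane  5: tail/ones ⇒ 0xffff
lane  6: tail/ones ⇒ 0xffff
lane  7: tail/ones ⇒ 0xffff

vd[7] = 65535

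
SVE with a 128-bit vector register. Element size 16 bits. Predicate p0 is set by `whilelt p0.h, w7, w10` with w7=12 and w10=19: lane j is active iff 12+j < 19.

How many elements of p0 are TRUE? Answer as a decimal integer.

vl = 7

register lanes = 128/16 = 8
p0[j] = (12+j < 19); true for j=0..6 → 7 lanes set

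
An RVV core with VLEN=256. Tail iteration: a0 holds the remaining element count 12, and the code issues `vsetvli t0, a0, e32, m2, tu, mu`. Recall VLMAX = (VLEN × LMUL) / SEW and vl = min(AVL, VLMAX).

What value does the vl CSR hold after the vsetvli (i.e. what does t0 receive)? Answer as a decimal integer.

vl = 12

VLMAX = VLEN×LMUL/SEW = 256×2/32 = 16
vl = min(AVL, VLMAX) = min(12, 16) = 12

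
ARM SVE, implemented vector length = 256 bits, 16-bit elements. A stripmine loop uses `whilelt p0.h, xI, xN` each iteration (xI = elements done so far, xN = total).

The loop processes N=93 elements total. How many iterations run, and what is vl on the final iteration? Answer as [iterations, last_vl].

[iterations, last_vl] = [6, 13]

lane count: 256 div 16 = 16
iterations = ceil(93/16) = 6; final-pass vl = 13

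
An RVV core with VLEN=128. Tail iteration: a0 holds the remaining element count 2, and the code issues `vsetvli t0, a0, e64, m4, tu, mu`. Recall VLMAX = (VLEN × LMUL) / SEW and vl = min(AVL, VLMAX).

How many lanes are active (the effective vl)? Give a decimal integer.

vl = 2

lanes per group: 128·4/64 = 8
AVL=2 ≤ VLMAX=8, so vl = 2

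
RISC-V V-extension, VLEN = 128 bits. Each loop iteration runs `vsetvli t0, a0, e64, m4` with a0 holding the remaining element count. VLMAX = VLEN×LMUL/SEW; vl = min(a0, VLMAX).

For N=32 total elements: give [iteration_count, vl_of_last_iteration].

[iterations, last_vl] = [4, 8]

VLMAX = (128 × 4) / 64 = 8 lanes
iterations = ceil(32/8) = 4; final-pass vl = 8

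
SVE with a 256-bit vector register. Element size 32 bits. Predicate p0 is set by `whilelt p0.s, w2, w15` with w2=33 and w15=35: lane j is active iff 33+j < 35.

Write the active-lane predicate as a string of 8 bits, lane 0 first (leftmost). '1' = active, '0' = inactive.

predicate = 11000000

register lanes = 256/32 = 8
p0[j] = (33+j < 35); true for j=0..1 → 2 lanes set
bits (lane 0 leftmost): 11000000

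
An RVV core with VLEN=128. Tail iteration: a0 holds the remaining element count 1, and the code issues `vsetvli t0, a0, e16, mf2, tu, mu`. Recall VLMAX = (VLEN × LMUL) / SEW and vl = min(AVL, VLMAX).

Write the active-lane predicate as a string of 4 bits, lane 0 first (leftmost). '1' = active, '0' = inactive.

predicate = 1000

VLMAX = VLEN×LMUL/SEW = 128×1/2/16 = 4
AVL=1 ≤ VLMAX=4, so vl = 1
bits (lane 0 leftmost): 1000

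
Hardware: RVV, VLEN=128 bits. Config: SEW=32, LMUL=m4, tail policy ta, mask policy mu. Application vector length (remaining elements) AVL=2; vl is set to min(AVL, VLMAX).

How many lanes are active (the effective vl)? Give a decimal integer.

lanes per group: 128·4/32 = 16
vl = min(AVL, VLMAX) = min(2, 16) = 2

vl = 2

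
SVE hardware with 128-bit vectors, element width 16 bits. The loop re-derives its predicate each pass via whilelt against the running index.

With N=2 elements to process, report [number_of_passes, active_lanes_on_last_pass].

[iterations, last_vl] = [1, 2]

128-bit reg / 16-bit elem → 8 lanes
N=2: ⌈2/8⌉ = 1 iters; last vl = 2 − 0×8 = 2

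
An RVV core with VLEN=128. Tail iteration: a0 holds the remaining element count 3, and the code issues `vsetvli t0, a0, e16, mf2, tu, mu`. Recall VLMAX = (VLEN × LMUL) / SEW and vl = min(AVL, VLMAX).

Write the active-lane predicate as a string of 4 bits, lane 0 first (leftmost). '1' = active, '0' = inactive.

lanes per group: 128·1/2/16 = 4
vl = min(AVL, VLMAX) = min(3, 4) = 3
bits (lane 0 leftmost): 1110

predicate = 1110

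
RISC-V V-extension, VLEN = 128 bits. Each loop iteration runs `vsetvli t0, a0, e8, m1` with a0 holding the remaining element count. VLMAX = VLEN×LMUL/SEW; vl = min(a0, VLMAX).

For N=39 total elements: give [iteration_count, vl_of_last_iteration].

[iterations, last_vl] = [3, 7]

VLMAX = VLEN×LMUL/SEW = 128×1/8 = 16
39 elements at 16/iter → 3 passes, remainder 7 on the last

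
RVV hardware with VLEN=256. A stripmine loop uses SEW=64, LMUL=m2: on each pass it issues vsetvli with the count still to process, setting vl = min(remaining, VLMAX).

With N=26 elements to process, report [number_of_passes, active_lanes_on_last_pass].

VLMAX = (256 × 2) / 64 = 8 lanes
N=26: ⌈26/8⌉ = 4 iters; last vl = 26 − 3×8 = 2

[iterations, last_vl] = [4, 2]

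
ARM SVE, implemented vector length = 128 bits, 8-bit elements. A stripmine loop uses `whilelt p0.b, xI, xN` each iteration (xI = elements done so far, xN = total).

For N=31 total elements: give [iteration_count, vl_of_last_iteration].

[iterations, last_vl] = [2, 15]

128-bit reg / 8-bit elem → 16 lanes
iterations = ceil(31/16) = 2; final-pass vl = 15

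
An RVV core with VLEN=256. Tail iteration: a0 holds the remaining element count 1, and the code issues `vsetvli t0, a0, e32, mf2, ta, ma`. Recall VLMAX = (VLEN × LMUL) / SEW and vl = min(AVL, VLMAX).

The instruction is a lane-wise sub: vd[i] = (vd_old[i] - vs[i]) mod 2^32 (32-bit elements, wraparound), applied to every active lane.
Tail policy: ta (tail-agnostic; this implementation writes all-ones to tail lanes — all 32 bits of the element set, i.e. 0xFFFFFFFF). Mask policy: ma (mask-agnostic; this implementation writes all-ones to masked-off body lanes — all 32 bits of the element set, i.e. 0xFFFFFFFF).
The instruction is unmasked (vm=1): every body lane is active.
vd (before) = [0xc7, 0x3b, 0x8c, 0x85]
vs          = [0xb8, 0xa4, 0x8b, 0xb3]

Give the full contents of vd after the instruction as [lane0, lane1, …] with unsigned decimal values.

vd = [15, 4294967295, 4294967295, 4294967295]

VLMAX = (256 × 1/2) / 32 = 4 lanes
vl ← min(1, 4) = 1
[0] sub(0xc7,0xb8) = 0x0f
[1] tail/ones = 0xffffffff
[2] tail/ones = 0xffffffff
[3] tail/ones = 0xffffffff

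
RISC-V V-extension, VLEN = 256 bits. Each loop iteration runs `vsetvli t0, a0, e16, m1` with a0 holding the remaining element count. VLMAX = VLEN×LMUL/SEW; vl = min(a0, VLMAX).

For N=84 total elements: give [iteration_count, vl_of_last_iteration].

VLMAX = VLEN×LMUL/SEW = 256×1/16 = 16
iterations = ceil(84/16) = 6; final-pass vl = 4

[iterations, last_vl] = [6, 4]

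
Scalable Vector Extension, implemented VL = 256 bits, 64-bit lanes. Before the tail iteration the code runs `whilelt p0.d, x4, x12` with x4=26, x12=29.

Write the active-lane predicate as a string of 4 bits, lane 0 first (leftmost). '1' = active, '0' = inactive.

lane count: 256 div 64 = 4
p0[j] = (26+j < 29); true for j=0..2 → 3 lanes set
bits (lane 0 leftmost): 1110

predicate = 1110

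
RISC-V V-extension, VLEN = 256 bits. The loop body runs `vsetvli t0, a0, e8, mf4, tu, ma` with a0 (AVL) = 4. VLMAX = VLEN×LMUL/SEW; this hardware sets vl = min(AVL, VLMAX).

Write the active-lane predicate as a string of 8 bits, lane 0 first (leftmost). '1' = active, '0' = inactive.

lanes per group: 256·1/4/8 = 8
vl = min(AVL, VLMAX) = min(4, 8) = 4
bits (lane 0 leftmost): 11110000

predicate = 11110000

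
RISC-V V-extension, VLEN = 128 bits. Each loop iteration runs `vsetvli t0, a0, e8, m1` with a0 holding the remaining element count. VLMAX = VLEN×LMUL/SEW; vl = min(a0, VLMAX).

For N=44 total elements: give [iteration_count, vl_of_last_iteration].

VLMAX = (128 × 1) / 8 = 16 lanes
44 elements at 16/iter → 3 passes, remainder 12 on the last

[iterations, last_vl] = [3, 12]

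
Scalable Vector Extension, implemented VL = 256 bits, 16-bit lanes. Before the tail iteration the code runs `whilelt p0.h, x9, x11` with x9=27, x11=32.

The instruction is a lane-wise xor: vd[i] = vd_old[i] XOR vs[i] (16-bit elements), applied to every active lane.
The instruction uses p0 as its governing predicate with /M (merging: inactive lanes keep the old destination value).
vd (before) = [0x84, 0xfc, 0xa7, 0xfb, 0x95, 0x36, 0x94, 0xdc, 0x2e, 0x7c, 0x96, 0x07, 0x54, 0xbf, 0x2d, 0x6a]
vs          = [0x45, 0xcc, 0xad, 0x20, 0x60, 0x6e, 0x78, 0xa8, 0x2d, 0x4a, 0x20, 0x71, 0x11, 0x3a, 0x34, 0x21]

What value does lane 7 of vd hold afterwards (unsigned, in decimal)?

lane count: 256 div 16 = 16
p0[j] = (27+j < 32); true for j=0..4 → 5 lanes set
vd[0] xor(0x84,0x45) -> 0xc1
vd[1] xor(0xfc,0xcc) -> 0x30
vd[2] xor(0xa7,0xad) -> 0x0a
vd[3] xor(0xfb,0x20) -> 0xdb
vd[4] xor(0x95,0x60) -> 0xf5
vd[5] tail/keep -> 0x36
vd[6] tail/keep -> 0x94
vd[7] tail/keep -> 0xdc
vd[8] tail/keep -> 0x2e
vd[9] tail/keep -> 0x7c
vd[10] tail/keep -> 0x96
vd[11] tail/keep -> 0x07
vd[12] tail/keep -> 0x54
vd[13] tail/keep -> 0xbf
vd[14] tail/keep -> 0x2d
vd[15] tail/keep -> 0x6a

vd[7] = 220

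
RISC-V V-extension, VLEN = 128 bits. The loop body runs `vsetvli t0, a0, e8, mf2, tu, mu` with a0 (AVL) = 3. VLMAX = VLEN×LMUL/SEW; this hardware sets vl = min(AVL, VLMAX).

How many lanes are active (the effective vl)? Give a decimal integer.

vl = 3

VLMAX = (128 × 1/2) / 8 = 8 lanes
AVL=3 ≤ VLMAX=8, so vl = 3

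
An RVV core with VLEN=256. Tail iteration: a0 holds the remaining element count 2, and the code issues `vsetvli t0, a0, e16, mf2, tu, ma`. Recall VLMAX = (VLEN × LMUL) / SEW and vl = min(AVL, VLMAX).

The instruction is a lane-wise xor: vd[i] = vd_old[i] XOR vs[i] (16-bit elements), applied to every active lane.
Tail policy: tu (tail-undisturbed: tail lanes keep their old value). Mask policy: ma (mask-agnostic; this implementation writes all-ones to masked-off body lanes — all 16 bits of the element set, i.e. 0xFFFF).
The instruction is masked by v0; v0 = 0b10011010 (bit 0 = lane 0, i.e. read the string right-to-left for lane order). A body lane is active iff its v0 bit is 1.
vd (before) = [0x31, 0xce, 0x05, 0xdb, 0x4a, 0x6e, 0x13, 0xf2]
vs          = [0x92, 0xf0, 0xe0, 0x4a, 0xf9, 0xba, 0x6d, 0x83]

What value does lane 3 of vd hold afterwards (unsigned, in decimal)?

VLMAX = VLEN×LMUL/SEW = 256×1/2/16 = 8
vl = min(AVL, VLMAX) = min(2, 8) = 2
[0] mask-off/ones = 0xffff
[1] xor(0xce,0xf0) = 0x3e
[2] tail/keep = 0x05
[3] tail/keep = 0xdb
[4] tail/keep = 0x4a
[5] tail/keep = 0x6e
[6] tail/keep = 0x13
[7] tail/keep = 0xf2

vd[3] = 219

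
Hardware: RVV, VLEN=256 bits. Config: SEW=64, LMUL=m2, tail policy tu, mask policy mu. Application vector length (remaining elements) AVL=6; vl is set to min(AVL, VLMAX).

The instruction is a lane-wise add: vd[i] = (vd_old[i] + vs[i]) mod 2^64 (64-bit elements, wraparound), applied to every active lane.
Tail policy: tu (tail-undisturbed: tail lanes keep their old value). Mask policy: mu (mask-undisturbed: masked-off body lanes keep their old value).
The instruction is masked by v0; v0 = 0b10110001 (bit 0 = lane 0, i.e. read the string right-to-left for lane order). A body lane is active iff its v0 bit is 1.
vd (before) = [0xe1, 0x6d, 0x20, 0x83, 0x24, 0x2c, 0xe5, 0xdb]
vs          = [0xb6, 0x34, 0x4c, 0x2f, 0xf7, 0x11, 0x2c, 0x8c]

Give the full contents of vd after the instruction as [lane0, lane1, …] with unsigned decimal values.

vd = [407, 109, 32, 131, 283, 61, 229, 219]

VLMAX = VLEN×LMUL/SEW = 256×2/64 = 8
AVL=6 ≤ VLMAX=8, so vl = 6
  i=0: add(0xe1,0xb6) → 407
  i=1: mask-off/keep → 109
  i=2: mask-off/keep → 32
  i=3: mask-off/keep → 131
  i=4: add(0x24,0xf7) → 283
  i=5: add(0x2c,0x11) → 61
  i=6: tail/keep → 229
  i=7: tail/keep → 219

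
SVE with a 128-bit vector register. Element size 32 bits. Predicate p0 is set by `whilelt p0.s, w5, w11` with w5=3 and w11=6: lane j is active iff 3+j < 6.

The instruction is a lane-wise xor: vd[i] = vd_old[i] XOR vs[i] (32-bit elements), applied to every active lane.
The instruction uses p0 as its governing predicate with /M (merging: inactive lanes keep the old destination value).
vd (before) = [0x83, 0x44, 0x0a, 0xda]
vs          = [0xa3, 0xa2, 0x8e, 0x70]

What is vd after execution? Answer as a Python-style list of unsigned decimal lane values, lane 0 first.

register lanes = 128/32 = 4
whilelt: lane j active iff 3+j < 6 → j < 3 → 3 active
  i=0: xor(0x83,0xa3) → 32
  i=1: xor(0x44,0xa2) → 230
  i=2: xor(0x0a,0x8e) → 132
  i=3: tail/keep → 218

vd = [32, 230, 132, 218]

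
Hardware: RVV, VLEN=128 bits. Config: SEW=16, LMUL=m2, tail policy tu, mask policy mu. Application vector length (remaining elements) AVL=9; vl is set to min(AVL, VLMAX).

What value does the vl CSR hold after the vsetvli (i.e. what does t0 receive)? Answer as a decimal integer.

vl = 9

VLMAX = VLEN×LMUL/SEW = 128×2/16 = 16
vl = min(AVL, VLMAX) = min(9, 16) = 9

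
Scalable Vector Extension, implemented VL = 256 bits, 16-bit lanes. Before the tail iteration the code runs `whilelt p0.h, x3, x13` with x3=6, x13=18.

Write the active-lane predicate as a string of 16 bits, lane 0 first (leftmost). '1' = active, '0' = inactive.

predicate = 1111111111110000

256-bit reg / 16-bit elem → 16 lanes
active while 6+j < 18, i.e. j ∈ [0,12) capped at 16 ⇒ 12
bits (lane 0 leftmost): 1111111111110000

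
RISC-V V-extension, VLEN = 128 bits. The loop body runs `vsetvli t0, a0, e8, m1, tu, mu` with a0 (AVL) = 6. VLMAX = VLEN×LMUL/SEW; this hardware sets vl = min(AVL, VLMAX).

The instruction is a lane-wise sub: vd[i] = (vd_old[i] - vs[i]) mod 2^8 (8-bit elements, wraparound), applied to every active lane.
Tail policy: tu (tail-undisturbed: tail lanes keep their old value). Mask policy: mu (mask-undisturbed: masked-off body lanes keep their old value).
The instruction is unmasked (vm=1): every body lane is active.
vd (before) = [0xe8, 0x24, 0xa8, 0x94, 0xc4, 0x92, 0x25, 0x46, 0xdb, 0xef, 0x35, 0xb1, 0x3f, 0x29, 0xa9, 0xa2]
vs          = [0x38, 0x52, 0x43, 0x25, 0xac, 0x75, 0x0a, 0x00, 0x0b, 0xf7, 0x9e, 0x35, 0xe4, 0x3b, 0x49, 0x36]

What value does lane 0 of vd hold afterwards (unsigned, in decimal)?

lanes per group: 128·1/8 = 16
AVL=6 ≤ VLMAX=16, so vl = 6
vd[0] sub(0xe8,0x38) -> 0xb0
vd[1] sub(0x24,0x52) -> 0xd2
vd[2] sub(0xa8,0x43) -> 0x65
vd[3] sub(0x94,0x25) -> 0x6f
vd[4] sub(0xc4,0xac) -> 0x18
vd[5] sub(0x92,0x75) -> 0x1d
vd[6] tail/keep -> 0x25
vd[7] tail/keep -> 0x46
vd[8] tail/keep -> 0xdb
vd[9] tail/keep -> 0xef
vd[10] tail/keep -> 0x35
vd[11] tail/keep -> 0xb1
vd[12] tail/keep -> 0x3f
vd[13] tail/keep -> 0x29
vd[14] tail/keep -> 0xa9
vd[15] tail/keep -> 0xa2

vd[0] = 176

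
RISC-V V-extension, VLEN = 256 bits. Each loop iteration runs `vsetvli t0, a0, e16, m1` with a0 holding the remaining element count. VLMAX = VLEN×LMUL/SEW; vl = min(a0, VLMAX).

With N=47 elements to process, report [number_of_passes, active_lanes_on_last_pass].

VLMAX = (256 × 1) / 16 = 16 lanes
N=47: ⌈47/16⌉ = 3 iters; last vl = 47 − 2×16 = 15

[iterations, last_vl] = [3, 15]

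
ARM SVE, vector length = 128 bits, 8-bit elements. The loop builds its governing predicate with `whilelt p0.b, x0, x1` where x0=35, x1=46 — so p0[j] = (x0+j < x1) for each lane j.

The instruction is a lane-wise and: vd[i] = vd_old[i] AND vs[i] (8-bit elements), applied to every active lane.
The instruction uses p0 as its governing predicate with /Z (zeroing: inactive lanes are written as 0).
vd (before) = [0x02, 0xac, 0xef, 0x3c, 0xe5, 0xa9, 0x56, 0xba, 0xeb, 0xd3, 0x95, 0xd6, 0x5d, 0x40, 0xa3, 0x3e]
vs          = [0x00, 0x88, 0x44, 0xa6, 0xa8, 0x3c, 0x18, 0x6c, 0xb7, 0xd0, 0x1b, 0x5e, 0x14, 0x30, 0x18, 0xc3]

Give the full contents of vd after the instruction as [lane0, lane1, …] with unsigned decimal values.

vd = [0, 136, 68, 36, 160, 40, 16, 40, 163, 208, 17, 0, 0, 0, 0, 0]

lane count: 128 div 8 = 16
p0[j] = (35+j < 46); true for j=0..10 → 11 lanes set
  i=0: and(0x02,0x00) → 0
  i=1: and(0xac,0x88) → 136
  i=2: and(0xef,0x44) → 68
  i=3: and(0x3c,0xa6) → 36
  i=4: and(0xe5,0xa8) → 160
  i=5: and(0xa9,0x3c) → 40
  i=6: and(0x56,0x18) → 16
  i=7: and(0xba,0x6c) → 40
  i=8: and(0xeb,0xb7) → 163
  i=9: and(0xd3,0xd0) → 208
  i=10: and(0x95,0x1b) → 17
  i=11: tail/zero → 0
  i=12: tail/zero → 0
  i=13: tail/zero → 0
  i=14: tail/zero → 0
  i=15: tail/zero → 0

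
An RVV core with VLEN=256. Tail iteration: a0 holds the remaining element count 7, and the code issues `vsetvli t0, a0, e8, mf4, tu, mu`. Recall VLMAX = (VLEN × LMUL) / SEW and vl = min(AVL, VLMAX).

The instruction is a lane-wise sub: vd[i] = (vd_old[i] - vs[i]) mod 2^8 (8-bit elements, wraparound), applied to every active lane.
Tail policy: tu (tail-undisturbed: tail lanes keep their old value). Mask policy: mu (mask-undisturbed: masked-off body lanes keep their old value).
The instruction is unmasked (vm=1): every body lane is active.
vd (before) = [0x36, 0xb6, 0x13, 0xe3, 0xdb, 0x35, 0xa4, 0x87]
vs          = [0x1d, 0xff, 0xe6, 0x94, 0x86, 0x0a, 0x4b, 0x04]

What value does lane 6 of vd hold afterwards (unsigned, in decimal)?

vd[6] = 89

VLMAX = (256 × 1/4) / 8 = 8 lanes
vl ← min(7, 8) = 7
vd[0] sub(0x36,0x1d) -> 0x19
vd[1] sub(0xb6,0xff) -> 0xb7
vd[2] sub(0x13,0xe6) -> 0x2d
vd[3] sub(0xe3,0x94) -> 0x4f
vd[4] sub(0xdb,0x86) -> 0x55
vd[5] sub(0x35,0x0a) -> 0x2b
vd[6] sub(0xa4,0x4b) -> 0x59
vd[7] tail/keep -> 0x87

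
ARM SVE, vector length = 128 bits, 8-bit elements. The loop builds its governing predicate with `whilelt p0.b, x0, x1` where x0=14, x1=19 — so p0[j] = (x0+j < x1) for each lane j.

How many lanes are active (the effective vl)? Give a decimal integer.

128-bit reg / 8-bit elem → 16 lanes
active while 14+j < 19, i.e. j ∈ [0,5) capped at 16 ⇒ 5

vl = 5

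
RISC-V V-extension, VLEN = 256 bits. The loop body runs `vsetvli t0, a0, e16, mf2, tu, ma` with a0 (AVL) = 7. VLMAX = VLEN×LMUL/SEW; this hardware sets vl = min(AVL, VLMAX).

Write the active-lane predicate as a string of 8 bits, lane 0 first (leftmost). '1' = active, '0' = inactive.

predicate = 11111110

VLMAX = (256 × 1/2) / 16 = 8 lanes
vl = min(AVL, VLMAX) = min(7, 8) = 7
bits (lane 0 leftmost): 11111110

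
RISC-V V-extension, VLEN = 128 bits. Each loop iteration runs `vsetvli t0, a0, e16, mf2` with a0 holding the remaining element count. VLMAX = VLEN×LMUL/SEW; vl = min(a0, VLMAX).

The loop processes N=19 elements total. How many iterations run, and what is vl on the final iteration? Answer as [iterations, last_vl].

lanes per group: 128·1/2/16 = 4
N=19: ⌈19/4⌉ = 5 iters; last vl = 19 − 4×4 = 3

[iterations, last_vl] = [5, 3]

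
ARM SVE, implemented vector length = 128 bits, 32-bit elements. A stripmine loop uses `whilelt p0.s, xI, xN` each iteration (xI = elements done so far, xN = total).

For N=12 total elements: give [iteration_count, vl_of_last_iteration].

[iterations, last_vl] = [3, 4]

register lanes = 128/32 = 4
N=12: ⌈12/4⌉ = 3 iters; last vl = 12 − 2×4 = 4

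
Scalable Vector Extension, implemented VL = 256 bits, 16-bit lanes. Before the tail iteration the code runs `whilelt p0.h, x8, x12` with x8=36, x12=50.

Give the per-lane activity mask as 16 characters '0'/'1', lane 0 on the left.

predicate = 1111111111111100

register lanes = 256/16 = 16
active while 36+j < 50, i.e. j ∈ [0,14) capped at 16 ⇒ 14
bits (lane 0 leftmost): 1111111111111100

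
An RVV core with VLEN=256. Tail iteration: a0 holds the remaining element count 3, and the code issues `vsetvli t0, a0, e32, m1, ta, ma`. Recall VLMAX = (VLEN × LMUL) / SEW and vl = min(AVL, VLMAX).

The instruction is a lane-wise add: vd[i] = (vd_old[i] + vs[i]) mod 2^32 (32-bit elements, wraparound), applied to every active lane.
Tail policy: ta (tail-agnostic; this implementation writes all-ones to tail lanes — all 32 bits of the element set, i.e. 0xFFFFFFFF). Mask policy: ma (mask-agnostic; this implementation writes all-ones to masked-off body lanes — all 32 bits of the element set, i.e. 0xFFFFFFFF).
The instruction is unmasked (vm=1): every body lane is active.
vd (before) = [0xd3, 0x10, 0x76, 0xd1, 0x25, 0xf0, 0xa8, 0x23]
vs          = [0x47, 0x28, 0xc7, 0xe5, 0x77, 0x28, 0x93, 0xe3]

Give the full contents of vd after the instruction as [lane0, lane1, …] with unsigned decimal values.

vd = [282, 56, 317, 4294967295, 4294967295, 4294967295, 4294967295, 4294967295]

lanes per group: 256·1/32 = 8
AVL=3 ≤ VLMAX=8, so vl = 3
[0] add(0xd3,0x47) = 0x11a
[1] add(0x10,0x28) = 0x38
[2] add(0x76,0xc7) = 0x13d
[3] tail/ones = 0xffffffff
[4] tail/ones = 0xffffffff
[5] tail/ones = 0xffffffff
[6] tail/ones = 0xffffffff
[7] tail/ones = 0xffffffff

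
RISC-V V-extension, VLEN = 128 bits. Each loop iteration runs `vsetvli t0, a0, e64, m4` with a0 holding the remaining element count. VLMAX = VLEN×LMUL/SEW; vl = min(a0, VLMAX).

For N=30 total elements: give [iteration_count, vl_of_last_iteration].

lanes per group: 128·4/64 = 8
30 elements at 8/iter → 4 passes, remainder 6 on the last

[iterations, last_vl] = [4, 6]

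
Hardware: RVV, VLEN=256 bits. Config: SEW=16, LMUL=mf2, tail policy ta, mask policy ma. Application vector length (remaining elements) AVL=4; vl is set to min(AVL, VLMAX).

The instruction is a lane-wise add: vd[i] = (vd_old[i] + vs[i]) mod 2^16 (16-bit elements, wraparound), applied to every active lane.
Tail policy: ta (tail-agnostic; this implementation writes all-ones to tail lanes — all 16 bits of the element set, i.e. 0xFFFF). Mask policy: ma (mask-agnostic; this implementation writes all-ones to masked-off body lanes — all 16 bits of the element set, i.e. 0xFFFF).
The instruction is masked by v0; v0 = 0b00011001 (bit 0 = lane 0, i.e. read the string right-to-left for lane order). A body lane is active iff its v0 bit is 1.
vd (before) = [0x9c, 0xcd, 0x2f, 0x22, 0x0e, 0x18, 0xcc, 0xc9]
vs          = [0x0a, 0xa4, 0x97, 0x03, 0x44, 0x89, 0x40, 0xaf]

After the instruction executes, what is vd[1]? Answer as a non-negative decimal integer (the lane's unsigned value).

vd[1] = 65535

VLMAX = VLEN×LMUL/SEW = 256×1/2/16 = 8
vl = min(AVL, VLMAX) = min(4, 8) = 4
[0] add(0x9c,0x0a) = 0xa6
[1] mask-off/ones = 0xffff
[2] mask-off/ones = 0xffff
[3] add(0x22,0x03) = 0x25
[4] tail/ones = 0xffff
[5] tail/ones = 0xffff
[6] tail/ones = 0xffff
[7] tail/ones = 0xffff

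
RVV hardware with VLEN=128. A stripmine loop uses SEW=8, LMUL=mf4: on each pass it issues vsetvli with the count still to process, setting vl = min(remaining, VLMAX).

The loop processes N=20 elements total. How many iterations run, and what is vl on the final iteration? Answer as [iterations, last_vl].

[iterations, last_vl] = [5, 4]

VLMAX = (128 × 1/4) / 8 = 4 lanes
N=20: ⌈20/4⌉ = 5 iters; last vl = 20 − 4×4 = 4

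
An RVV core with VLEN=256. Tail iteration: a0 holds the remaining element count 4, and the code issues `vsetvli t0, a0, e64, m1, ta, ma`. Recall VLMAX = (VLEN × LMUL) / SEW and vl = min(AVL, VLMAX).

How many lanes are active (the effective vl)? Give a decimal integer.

VLMAX = (256 × 1) / 64 = 4 lanes
vl ← min(4, 4) = 4

vl = 4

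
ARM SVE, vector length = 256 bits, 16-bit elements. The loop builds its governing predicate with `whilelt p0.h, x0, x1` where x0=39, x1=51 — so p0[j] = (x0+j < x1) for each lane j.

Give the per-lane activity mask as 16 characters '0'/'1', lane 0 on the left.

register lanes = 256/16 = 16
active while 39+j < 51, i.e. j ∈ [0,12) capped at 16 ⇒ 12
bits (lane 0 leftmost): 1111111111110000

predicate = 1111111111110000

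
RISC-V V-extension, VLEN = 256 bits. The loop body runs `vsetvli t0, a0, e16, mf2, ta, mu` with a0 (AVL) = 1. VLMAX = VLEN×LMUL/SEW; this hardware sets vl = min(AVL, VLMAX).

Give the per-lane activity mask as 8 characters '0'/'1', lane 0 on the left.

predicate = 10000000

VLMAX = (256 × 1/2) / 16 = 8 lanes
AVL=1 ≤ VLMAX=8, so vl = 1
bits (lane 0 leftmost): 10000000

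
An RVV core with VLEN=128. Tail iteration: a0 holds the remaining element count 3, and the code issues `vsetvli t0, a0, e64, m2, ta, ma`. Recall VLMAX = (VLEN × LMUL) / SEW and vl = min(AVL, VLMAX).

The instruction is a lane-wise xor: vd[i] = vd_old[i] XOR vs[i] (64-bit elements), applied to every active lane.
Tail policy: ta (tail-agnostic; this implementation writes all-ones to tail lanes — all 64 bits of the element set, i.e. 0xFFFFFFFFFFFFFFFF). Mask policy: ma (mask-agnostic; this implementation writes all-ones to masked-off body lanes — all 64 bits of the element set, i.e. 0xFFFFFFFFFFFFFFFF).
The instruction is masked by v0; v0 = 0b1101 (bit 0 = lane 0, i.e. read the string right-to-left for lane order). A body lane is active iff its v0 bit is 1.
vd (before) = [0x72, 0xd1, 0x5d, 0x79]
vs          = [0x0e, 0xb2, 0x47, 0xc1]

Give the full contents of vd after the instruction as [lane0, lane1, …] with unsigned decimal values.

lanes per group: 128·2/64 = 4
vl = min(AVL, VLMAX) = min(3, 4) = 3
lane  0: xor(0x72,0x0e) ⇒ 0x7c
lane  1: mask-off/ones ⇒ 0xffffffffffffffff
lane  2: xor(0x5d,0x47) ⇒ 0x1a
lane  3: tail/ones ⇒ 0xffffffffffffffff

vd = [124, 18446744073709551615, 26, 18446744073709551615]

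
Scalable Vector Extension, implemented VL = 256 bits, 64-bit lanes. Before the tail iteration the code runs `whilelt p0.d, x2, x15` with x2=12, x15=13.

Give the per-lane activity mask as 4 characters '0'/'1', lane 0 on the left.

register lanes = 256/64 = 4
whilelt: lane j active iff 12+j < 13 → j < 1 → 1 active
bits (lane 0 leftmost): 1000

predicate = 1000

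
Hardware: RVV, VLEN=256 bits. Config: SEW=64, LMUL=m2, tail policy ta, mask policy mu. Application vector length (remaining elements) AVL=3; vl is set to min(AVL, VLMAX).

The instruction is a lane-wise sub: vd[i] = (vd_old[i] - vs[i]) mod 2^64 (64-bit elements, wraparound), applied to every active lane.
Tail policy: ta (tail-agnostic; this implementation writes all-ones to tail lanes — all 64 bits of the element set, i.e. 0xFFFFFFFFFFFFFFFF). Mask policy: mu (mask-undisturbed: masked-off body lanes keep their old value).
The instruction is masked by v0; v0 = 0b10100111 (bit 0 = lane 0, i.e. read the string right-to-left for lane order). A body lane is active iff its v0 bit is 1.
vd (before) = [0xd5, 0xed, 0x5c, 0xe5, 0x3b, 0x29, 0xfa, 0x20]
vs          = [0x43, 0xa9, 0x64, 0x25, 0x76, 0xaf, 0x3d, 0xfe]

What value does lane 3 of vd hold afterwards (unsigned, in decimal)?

vd[3] = 18446744073709551615

VLMAX = (256 × 2) / 64 = 8 lanes
AVL=3 ≤ VLMAX=8, so vl = 3
lane  0: sub(0xd5,0x43) ⇒ 0x92
lane  1: sub(0xed,0xa9) ⇒ 0x44
lane  2: sub(0x5c,0x64) ⇒ 0xfffffffffffffff8
lane  3: tail/ones ⇒ 0xffffffffffffffff
lane  4: tail/ones ⇒ 0xffffffffffffffff
lane  5: tail/ones ⇒ 0xffffffffffffffff
lane  6: tail/ones ⇒ 0xffffffffffffffff
lane  7: tail/ones ⇒ 0xffffffffffffffff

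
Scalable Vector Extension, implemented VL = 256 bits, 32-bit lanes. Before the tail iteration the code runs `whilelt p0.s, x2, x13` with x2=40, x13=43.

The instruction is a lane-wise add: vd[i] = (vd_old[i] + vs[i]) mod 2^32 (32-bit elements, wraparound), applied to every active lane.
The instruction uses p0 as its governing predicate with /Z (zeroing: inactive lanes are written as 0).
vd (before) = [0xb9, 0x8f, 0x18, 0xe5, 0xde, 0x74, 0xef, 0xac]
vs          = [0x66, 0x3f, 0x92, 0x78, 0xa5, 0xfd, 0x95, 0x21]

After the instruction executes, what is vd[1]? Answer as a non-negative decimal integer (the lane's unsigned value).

256-bit reg / 32-bit elem → 8 lanes
active while 40+j < 43, i.e. j ∈ [0,3) capped at 8 ⇒ 3
  i=0: add(0xb9,0x66) → 287
  i=1: add(0x8f,0x3f) → 206
  i=2: add(0x18,0x92) → 170
  i=3: tail/zero → 0
  i=4: tail/zero → 0
  i=5: tail/zero → 0
  i=6: tail/zero → 0
  i=7: tail/zero → 0

vd[1] = 206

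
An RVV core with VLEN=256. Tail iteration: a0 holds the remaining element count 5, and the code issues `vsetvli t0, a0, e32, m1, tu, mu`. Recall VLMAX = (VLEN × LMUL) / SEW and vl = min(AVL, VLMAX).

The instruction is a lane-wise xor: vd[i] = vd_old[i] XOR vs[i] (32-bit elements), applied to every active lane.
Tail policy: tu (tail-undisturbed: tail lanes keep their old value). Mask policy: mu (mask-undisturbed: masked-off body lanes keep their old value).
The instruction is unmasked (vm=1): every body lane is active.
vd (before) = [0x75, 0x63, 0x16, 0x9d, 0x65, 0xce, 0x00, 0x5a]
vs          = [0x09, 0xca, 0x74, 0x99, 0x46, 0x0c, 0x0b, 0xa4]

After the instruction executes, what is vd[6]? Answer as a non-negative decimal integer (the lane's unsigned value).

vd[6] = 0

lanes per group: 256·1/32 = 8
AVL=5 ≤ VLMAX=8, so vl = 5
[0] xor(0x75,0x09) = 0x7c
[1] xor(0x63,0xca) = 0xa9
[2] xor(0x16,0x74) = 0x62
[3] xor(0x9d,0x99) = 0x04
[4] xor(0x65,0x46) = 0x23
[5] tail/keep = 0xce
[6] tail/keep = 0x00
[7] tail/keep = 0x5a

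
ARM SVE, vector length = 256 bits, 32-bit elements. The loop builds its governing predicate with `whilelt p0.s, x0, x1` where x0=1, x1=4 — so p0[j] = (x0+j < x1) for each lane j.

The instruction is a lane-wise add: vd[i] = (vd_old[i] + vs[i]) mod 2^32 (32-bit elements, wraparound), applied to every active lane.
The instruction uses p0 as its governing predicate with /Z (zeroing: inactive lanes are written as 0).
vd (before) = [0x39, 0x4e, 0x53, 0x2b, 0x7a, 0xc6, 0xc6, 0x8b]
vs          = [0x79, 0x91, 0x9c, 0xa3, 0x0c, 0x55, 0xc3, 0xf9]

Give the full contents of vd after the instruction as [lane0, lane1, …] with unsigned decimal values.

lane count: 256 div 32 = 8
p0[j] = (1+j < 4); true for j=0..2 → 3 lanes set
  i=0: add(0x39,0x79) → 178
  i=1: add(0x4e,0x91) → 223
  i=2: add(0x53,0x9c) → 239
  i=3: tail/zero → 0
  i=4: tail/zero → 0
  i=5: tail/zero → 0
  i=6: tail/zero → 0
  i=7: tail/zero → 0

vd = [178, 223, 239, 0, 0, 0, 0, 0]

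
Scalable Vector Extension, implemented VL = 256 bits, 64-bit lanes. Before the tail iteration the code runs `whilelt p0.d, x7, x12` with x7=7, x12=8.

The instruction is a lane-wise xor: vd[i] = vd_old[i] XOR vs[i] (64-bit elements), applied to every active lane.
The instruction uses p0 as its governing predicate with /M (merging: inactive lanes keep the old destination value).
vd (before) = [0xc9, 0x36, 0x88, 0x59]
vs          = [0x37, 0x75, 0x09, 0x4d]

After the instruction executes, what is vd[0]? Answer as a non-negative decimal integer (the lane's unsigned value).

vd[0] = 254

lane count: 256 div 64 = 4
whilelt: lane j active iff 7+j < 8 → j < 1 → 1 active
[0] xor(0xc9,0x37) = 0xfe
[1] tail/keep = 0x36
[2] tail/keep = 0x88
[3] tail/keep = 0x59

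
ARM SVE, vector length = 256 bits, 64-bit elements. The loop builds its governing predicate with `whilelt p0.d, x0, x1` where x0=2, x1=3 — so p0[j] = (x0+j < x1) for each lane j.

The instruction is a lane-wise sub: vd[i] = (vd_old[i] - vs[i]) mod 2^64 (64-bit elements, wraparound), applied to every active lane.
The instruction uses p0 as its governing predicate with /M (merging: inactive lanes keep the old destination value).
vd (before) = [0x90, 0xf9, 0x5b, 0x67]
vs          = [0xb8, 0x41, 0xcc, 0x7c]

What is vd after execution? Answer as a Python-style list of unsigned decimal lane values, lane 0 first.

vd = [18446744073709551576, 249, 91, 103]

256-bit reg / 64-bit elem → 4 lanes
whilelt: lane j active iff 2+j < 3 → j < 1 → 1 active
[0] sub(0x90,0xb8) = 0xffffffffffffffd8
[1] tail/keep = 0xf9
[2] tail/keep = 0x5b
[3] tail/keep = 0x67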